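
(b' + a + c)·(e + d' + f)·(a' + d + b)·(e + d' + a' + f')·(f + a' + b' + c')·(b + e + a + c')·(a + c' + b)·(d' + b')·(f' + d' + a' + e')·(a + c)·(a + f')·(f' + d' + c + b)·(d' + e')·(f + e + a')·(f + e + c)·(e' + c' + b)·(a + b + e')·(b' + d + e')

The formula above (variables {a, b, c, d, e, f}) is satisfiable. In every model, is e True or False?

False

Suppose e = 1.
Unit clause (d') forces d = 0.
Unit clause (b') forces b = 0.
Unit clause (a') forces a = 0.
That conflicts with the unit clause (a).
So every satisfying assignment has e = False.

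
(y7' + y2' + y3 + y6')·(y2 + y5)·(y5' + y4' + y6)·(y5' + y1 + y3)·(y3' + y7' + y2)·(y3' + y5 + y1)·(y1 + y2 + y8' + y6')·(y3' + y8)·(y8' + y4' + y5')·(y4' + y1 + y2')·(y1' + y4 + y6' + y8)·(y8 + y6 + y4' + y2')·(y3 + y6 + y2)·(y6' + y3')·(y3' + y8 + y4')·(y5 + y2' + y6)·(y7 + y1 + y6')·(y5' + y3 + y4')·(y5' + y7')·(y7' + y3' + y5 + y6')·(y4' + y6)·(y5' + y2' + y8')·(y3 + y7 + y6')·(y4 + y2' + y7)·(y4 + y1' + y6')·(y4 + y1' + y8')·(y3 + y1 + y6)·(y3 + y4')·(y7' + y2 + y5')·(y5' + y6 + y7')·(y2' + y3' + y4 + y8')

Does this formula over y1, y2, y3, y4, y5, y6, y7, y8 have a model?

Yes

Try y2 = 0.
Unit clause (y5) forces y5 = 1.
Unit clause (y7') forces y7 = 0.
Try y4 = 0.
Try y1 = 0.
Unit clause (y3) forces y3 = 1.
Unit clause (y8) forces y8 = 1.
Unit clause (y6') forces y6 = 0.
This assignment satisfies each clause.
A satisfying assignment: y1: 0, y2: 0, y3: 1, y4: 0, y5: 1, y6: 0, y7: 0, y8: 1.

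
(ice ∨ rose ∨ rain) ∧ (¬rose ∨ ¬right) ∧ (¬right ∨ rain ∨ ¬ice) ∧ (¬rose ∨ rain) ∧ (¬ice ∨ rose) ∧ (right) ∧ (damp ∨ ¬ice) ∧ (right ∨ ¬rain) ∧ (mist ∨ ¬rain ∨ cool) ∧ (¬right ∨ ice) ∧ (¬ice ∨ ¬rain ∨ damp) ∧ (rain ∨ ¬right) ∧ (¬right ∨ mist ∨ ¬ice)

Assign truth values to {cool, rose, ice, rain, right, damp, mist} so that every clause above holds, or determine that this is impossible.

From the singleton clause (right), right = True.
From the singleton clause (¬rose), rose = False.
From the singleton clause (¬ice), ice = False.
Now (ice) is unsatisfied and unit — conflict.

UNSATISFIABLE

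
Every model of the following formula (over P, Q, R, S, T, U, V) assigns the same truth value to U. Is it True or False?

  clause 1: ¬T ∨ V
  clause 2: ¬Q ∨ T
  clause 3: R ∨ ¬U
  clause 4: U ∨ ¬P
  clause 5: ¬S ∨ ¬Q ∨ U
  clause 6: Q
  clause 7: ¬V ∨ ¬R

Suppose U = True.
From the singleton clause (R), R = True.
From the singleton clause (Q), Q = True.
From the singleton clause (T), T = True.
From the singleton clause (V), V = True.
Now (¬V) is unsatisfied and unit — conflict.
So every satisfying assignment has U = False.

False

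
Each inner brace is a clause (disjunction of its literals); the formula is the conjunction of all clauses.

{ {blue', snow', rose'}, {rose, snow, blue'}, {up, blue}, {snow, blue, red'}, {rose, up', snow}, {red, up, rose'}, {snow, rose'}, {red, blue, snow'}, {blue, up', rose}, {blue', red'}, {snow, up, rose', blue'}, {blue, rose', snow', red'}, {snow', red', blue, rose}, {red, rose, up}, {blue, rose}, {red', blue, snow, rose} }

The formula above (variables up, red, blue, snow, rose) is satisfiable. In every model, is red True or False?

False

Suppose red = 1.
(blue') alone gives blue = 0.
(up) alone gives up = 1.
(snow) alone gives snow = 1.
(rose) alone gives rose = 1.
Now (rose') is unsatisfied and unit — conflict.
So every satisfying assignment has red = False.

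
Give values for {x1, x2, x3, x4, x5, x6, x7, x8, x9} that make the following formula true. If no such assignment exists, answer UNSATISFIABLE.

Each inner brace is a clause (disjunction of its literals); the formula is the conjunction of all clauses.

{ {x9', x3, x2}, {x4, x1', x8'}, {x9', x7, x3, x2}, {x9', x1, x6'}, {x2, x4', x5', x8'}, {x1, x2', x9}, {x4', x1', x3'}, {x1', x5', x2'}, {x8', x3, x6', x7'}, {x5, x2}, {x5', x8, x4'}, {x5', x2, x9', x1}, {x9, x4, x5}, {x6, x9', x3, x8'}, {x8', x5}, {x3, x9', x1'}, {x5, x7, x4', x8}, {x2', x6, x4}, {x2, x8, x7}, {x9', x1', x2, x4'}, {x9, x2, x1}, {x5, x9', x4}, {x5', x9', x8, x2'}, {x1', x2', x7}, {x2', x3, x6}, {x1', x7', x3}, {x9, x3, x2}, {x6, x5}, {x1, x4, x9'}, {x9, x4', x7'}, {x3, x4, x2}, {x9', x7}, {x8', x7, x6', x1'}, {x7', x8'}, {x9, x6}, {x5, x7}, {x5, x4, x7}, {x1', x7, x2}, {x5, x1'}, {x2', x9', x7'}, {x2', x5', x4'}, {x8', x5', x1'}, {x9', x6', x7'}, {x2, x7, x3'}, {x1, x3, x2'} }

x1: 1; x2: 0; x3: 1; x4: 0; x5: 1; x6: 1; x7: 1; x8: 0; x9: 0

Suppose x5 = 1.
Suppose x1 = 1.
From the singleton clause (x2'), x2 = 0.
From the singleton clause (x7), x7 = 1.
From the singleton clause (x3), x3 = 1.
From the singleton clause (x4'), x4 = 0.
From the singleton clause (x8'), x8 = 0.
Suppose x9 = 0.
From the singleton clause (x6), x6 = 1.
Every clause now holds.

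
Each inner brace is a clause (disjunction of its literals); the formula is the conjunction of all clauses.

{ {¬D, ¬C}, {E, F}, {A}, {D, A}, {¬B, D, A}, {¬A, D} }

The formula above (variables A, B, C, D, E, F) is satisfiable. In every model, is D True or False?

Suppose D = False.
(A) alone gives A = True.
That conflicts with the unit clause (¬A).
So every satisfying assignment has D = True.

True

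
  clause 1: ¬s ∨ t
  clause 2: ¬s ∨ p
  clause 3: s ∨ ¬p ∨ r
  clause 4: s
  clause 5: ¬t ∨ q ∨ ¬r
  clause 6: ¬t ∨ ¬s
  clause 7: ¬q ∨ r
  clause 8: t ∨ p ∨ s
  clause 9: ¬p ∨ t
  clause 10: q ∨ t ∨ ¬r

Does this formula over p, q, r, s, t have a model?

Unit clause (s) forces s = True.
Unit clause (t) forces t = True.
That conflicts with the unit clause (¬t).
No assignment satisfies every clause.

Unsatisfiable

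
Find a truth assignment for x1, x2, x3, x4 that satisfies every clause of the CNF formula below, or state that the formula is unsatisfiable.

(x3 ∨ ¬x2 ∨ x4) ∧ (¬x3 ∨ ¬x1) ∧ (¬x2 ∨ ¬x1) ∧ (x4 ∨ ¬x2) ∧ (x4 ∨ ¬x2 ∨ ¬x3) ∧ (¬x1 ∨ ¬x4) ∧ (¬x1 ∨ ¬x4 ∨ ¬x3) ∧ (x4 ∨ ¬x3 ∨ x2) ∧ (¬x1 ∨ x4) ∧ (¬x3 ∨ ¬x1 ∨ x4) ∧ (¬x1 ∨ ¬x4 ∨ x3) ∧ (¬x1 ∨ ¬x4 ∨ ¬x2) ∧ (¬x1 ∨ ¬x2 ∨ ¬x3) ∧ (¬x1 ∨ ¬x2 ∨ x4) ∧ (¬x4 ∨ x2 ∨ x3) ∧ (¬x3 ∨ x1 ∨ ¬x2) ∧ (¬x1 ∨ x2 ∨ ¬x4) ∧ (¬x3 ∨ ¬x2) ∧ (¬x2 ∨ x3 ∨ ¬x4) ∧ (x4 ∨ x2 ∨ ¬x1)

Branch on x3: set x3 = True.
Unit clause (¬x1) forces x1 = False.
Unit clause (¬x2) forces x2 = False.
Unit clause (x4) forces x4 = True.
All clauses are satisfied.

x1: False, x2: False, x3: True, x4: True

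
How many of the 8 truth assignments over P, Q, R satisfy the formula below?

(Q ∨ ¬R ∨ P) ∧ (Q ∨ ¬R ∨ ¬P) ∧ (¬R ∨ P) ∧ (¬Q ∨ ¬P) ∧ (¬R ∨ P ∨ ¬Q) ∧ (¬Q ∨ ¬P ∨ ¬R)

There are 2^3 = 8 truth assignments over (P, Q, R).
Check each against the 6 clauses (columns in the order P, Q, R):
  F F F  ✓ satisfies all
  F F T  ✗ fails (Q ∨ ¬R ∨ P)
  F T F  ✓ satisfies all
  F T T  ✗ fails (¬R ∨ P)
  T F F  ✓ satisfies all
  T F T  ✗ fails (Q ∨ ¬R ∨ ¬P)
  T T F  ✗ fails (¬Q ∨ ¬P)
  T T T  ✗ fails (¬Q ∨ ¬P)
3 of the 8 rows are models.

3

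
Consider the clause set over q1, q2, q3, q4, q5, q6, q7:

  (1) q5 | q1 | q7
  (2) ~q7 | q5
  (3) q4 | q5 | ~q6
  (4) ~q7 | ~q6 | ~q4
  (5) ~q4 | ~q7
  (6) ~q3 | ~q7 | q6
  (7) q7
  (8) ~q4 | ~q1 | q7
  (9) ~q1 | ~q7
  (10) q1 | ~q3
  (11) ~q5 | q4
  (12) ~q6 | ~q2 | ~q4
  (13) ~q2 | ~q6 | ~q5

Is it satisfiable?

From the singleton clause (q7), q7 = 1.
From the singleton clause (q5), q5 = 1.
From the singleton clause (~q4), q4 = 0.
Now (q4) is unsatisfied and unit — conflict.
No assignment satisfies every clause.

No, unsatisfiable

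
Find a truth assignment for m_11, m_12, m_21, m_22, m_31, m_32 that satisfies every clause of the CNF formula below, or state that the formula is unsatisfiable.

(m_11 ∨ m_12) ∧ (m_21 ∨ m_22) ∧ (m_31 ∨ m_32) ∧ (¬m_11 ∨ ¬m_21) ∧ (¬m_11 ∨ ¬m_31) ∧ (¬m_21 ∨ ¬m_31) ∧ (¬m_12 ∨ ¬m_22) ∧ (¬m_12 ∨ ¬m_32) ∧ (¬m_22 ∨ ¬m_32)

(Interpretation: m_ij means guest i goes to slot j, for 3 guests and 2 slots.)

Case m_11 = True:
(¬m_21) alone gives m_21 = False.
(m_22) alone gives m_22 = True.
(¬m_31) alone gives m_31 = False.
(m_32) alone gives m_32 = True.
That conflicts with the unit clause (¬m_32).
That branch fails; take m_11 = False instead.
(m_12) alone gives m_12 = True.
(¬m_22) alone gives m_22 = False.
(m_21) alone gives m_21 = True.
(¬m_31) alone gives m_31 = False.
(m_32) alone gives m_32 = True.
That conflicts with the unit clause (¬m_32).
Neither m_11 = True nor m_11 = False works.

UNSATISFIABLE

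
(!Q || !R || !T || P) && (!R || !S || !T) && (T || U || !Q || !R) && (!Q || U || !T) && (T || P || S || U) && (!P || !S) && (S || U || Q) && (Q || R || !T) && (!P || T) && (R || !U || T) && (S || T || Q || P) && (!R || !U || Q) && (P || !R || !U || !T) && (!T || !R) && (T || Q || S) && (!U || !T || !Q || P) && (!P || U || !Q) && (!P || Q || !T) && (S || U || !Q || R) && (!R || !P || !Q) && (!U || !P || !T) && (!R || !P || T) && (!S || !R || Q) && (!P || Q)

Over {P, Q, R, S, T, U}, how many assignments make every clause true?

4

There are 2^6 = 64 truth assignments over (P, Q, R, S, T, U).
Split on R. With R = true, the clauses containing R are satisfied and !R drops from the rest; 2 of the 2^5 = 32 assignments to the other variables satisfy what remains.
With R = false, by the same count on the reduced clause set, 2 assignments work.
(One model: P=F, Q=F, R=F, S=T, T=F, U=F.)
Total: 2 + 2 = 4.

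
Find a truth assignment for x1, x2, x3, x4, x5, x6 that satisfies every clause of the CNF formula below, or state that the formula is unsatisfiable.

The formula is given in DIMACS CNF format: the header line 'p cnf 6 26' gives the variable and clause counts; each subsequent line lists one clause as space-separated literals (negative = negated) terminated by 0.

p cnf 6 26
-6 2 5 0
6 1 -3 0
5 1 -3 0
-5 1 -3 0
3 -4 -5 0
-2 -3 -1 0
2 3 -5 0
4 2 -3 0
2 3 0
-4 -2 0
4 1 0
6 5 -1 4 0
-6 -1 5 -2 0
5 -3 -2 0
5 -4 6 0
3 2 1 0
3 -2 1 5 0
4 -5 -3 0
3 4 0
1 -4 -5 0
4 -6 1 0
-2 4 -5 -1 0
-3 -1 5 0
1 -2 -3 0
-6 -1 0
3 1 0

Case x2 = False:
The clause (x3) is unit, so x3 = True.
The clause (x4) is unit, so x4 = True.
Case x6 = False:
The clause (x1) is unit, so x1 = True.
The clause (x5) is unit, so x5 = True.
This assignment satisfies each clause.

x1: True; x2: False; x3: True; x4: True; x5: True; x6: False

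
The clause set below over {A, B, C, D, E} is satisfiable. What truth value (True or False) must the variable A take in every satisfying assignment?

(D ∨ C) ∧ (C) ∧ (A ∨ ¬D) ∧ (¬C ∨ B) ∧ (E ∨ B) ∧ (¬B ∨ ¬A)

Suppose A = True.
(C) alone gives C = True.
(B) alone gives B = True.
That conflicts with the unit clause (¬B).
So every satisfying assignment has A = False.

False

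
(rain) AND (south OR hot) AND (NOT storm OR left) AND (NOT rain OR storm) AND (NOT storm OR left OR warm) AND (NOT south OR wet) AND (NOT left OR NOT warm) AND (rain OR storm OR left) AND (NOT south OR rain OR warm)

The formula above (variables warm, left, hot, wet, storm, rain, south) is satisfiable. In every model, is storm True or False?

Suppose storm = false.
(rain) alone gives rain = true.
Now (NOT rain) is unsatisfied and unit — conflict.
So every satisfying assignment has storm = True.

True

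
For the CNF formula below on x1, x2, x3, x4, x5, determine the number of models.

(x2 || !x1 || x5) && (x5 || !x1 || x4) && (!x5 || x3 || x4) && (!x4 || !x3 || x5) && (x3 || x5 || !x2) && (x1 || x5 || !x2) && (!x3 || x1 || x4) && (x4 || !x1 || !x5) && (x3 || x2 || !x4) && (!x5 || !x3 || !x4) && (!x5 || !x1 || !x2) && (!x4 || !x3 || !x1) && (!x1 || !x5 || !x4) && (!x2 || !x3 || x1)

There are 2^5 = 32 truth assignments over (x1, x2, x3, x4, x5).
Split on x3. With x3 = true, the clauses containing x3 are satisfied and !x3 drops from the rest; 0 of the 2^4 = 16 assignments to the other variables satisfy what remains.
With x3 = false, by the same count on the reduced clause set, 2 assignments work.
(One model: x1=F, x2=F, x3=F, x4=F, x5=F.)
Total: 0 + 2 = 2.

2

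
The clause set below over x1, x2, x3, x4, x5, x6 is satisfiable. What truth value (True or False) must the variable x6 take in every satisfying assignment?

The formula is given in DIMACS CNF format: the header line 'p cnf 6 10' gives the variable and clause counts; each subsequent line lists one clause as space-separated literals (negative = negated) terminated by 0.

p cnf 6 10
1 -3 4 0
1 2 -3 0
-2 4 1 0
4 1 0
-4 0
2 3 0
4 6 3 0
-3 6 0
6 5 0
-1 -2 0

True

Suppose x6 = False.
The clause (¬x4) is unit, so x4 = False.
The clause (x1) is unit, so x1 = True.
The clause (x3) is unit, so x3 = True.
Now (¬x3) is unsatisfied and unit — conflict.
So every satisfying assignment has x6 = True.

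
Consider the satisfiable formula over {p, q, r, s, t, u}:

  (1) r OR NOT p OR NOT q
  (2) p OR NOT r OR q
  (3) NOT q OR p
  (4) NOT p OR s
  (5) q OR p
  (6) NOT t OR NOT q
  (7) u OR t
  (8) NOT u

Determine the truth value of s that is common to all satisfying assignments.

True

Suppose s = false.
The clause (NOT p) is unit, so p = false.
The clause (NOT q) is unit, so q = false.
But (q) is also a unit clause — contradiction.
So every satisfying assignment has s = True.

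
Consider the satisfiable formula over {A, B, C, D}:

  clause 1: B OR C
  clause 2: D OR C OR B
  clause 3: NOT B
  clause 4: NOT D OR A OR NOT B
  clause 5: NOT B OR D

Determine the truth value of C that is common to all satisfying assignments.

Suppose C = false.
(B) alone gives B = true.
That conflicts with the unit clause (NOT B).
So every satisfying assignment has C = True.

True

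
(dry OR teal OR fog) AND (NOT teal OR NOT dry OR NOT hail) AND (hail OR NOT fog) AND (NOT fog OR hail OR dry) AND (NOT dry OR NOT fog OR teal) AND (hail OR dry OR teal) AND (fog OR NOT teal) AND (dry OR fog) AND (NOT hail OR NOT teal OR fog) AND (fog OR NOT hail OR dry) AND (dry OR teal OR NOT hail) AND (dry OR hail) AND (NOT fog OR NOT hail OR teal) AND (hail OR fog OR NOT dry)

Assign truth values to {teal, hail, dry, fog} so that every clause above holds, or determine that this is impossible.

teal ↦ true, hail ↦ true, dry ↦ false, fog ↦ true

Try hail = true.
Try teal = true.
From the singleton clause (NOT dry), dry = false.
From the singleton clause (fog), fog = true.
Every clause now holds.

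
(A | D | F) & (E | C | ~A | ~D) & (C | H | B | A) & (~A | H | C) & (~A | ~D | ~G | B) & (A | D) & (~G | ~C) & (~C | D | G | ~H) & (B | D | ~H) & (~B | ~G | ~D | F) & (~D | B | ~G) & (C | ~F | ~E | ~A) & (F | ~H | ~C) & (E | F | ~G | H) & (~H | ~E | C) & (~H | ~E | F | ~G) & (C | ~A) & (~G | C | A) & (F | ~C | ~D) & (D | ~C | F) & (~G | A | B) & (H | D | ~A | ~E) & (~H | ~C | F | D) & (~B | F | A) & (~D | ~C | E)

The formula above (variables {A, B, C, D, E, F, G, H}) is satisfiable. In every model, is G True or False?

False

Suppose G = 1.
Unit clause (~C) forces C = 0.
Unit clause (~A) forces A = 0.
That conflicts with the unit clause (A).
So every satisfying assignment has G = False.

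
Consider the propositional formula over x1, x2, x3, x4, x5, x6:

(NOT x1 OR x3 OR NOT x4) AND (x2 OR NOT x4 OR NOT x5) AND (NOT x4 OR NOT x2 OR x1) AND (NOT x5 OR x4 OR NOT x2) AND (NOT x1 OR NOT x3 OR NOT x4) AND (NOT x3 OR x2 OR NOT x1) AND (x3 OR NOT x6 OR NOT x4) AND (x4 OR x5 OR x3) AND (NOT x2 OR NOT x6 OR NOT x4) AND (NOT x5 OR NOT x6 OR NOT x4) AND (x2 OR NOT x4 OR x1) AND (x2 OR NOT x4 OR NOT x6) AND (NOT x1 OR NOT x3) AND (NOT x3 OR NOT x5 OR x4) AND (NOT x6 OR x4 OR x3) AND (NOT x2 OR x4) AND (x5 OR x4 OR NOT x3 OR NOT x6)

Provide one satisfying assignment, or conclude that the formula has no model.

x1: false; x2: false; x3: true; x4: false; x5: false; x6: false

Branch on x1: set x1 = false.
Branch on x4: set x4 = false.
(NOT x2) alone gives x2 = false.
Branch on x5: set x5 = false.
(x3) alone gives x3 = true.
(NOT x6) alone gives x6 = false.
This assignment satisfies each clause.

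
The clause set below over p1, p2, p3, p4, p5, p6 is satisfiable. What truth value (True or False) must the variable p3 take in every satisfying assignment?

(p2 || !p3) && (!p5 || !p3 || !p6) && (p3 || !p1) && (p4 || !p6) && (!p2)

False

Suppose p3 = true.
Unit clause (p2) forces p2 = true.
But (!p2) is also a unit clause — contradiction.
So every satisfying assignment has p3 = False.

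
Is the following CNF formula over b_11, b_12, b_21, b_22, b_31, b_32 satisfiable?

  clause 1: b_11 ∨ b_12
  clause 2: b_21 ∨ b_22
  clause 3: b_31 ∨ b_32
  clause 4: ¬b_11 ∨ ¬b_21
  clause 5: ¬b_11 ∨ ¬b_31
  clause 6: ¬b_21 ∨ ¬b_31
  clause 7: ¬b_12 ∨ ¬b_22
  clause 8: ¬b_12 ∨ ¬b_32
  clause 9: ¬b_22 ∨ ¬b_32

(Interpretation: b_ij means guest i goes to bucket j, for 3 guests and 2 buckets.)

Unsatisfiable

Try b_11 = True.
(¬b_21) alone gives b_21 = False.
(b_22) alone gives b_22 = True.
(¬b_31) alone gives b_31 = False.
(b_32) alone gives b_32 = True.
But (¬b_32) is also a unit clause — contradiction.
So b_11 must be the other value — set b_11 = False.
(b_12) alone gives b_12 = True.
(¬b_22) alone gives b_22 = False.
(b_21) alone gives b_21 = True.
(¬b_31) alone gives b_31 = False.
(b_32) alone gives b_32 = True.
But (¬b_32) is also a unit clause — contradiction.
Both values of b_11 lead to a conflict.
No assignment satisfies every clause.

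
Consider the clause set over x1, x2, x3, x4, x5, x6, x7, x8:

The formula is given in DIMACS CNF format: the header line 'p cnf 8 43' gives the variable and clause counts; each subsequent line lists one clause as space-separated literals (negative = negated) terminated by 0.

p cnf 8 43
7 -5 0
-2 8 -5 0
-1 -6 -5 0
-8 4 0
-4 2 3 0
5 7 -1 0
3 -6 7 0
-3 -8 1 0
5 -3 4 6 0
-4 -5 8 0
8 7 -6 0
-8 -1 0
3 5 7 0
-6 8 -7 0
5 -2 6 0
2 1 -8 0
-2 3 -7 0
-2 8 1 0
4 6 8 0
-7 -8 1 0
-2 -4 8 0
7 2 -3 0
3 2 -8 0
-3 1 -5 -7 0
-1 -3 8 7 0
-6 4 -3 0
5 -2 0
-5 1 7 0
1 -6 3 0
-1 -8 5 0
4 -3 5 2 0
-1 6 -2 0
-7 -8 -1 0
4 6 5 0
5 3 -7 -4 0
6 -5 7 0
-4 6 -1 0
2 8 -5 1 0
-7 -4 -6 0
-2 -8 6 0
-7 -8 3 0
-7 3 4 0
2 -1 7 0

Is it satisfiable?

Suppose x7 = True.
Suppose x8 = False.
(¬x6) alone gives x6 = False.
(x4) alone gives x4 = True.
(¬x5) alone gives x5 = False.
(¬x2) alone gives x2 = False.
(x3) alone gives x3 = True.
(¬x1) alone gives x1 = False.
Every clause now holds.
A satisfying assignment: x1=False; x2=False; x3=True; x4=True; x5=False; x6=False; x7=True; x8=False.

Yes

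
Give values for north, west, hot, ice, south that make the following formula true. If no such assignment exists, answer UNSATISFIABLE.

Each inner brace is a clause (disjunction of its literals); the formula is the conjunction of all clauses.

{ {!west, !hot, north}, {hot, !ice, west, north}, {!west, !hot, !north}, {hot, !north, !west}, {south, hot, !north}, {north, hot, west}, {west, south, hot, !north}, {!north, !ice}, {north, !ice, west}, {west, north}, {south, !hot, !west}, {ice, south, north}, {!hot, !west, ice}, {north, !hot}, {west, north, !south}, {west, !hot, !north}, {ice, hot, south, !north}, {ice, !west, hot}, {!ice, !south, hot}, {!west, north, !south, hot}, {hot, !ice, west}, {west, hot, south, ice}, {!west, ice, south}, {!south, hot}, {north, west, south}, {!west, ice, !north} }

Branch on north: set north = false.
From the singleton clause (west), west = true.
From the singleton clause (!hot), hot = false.
From the singleton clause (ice), ice = true.
From the singleton clause (!south), south = false.
Every clause now holds.

north ↦ false; west ↦ true; hot ↦ false; ice ↦ true; south ↦ false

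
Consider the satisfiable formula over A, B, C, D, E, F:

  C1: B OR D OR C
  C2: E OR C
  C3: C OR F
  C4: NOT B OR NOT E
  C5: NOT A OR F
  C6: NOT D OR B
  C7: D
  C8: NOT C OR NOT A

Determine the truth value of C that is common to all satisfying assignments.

True

Suppose C = false.
(E) alone gives E = true.
(F) alone gives F = true.
(NOT B) alone gives B = false.
(D) alone gives D = true.
That conflicts with the unit clause (NOT D).
So every satisfying assignment has C = True.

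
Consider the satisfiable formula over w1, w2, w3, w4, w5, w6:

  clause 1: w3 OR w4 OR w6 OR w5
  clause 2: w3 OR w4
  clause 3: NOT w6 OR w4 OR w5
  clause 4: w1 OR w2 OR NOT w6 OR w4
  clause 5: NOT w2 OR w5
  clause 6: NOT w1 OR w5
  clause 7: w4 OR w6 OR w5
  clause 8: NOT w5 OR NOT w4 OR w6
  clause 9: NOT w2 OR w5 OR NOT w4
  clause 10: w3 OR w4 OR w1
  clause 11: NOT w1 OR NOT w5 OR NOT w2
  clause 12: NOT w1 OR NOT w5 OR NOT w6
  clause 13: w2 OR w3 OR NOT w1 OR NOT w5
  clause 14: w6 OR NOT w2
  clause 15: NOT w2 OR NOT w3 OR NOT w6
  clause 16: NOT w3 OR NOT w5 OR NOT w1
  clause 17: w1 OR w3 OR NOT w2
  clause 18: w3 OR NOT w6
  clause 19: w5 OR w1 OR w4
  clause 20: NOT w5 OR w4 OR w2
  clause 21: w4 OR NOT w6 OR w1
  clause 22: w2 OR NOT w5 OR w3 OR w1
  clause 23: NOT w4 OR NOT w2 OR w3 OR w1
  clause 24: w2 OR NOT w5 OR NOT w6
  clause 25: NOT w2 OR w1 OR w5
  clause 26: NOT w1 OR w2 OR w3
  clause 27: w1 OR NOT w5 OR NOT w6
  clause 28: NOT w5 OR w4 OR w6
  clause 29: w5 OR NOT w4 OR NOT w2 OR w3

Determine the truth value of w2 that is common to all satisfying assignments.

False

Suppose w2 = true.
(w5) alone gives w5 = true.
(NOT w1) alone gives w1 = false.
(w6) alone gives w6 = true.
But (NOT w6) is also a unit clause — contradiction.
So every satisfying assignment has w2 = False.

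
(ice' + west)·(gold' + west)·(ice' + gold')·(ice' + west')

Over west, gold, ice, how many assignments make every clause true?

3

There are 2^3 = 8 truth assignments over (west, gold, ice).
Check each against the 4 clauses (columns in the order west, gold, ice):
  F F F  ✓ satisfies all
  F F T  ✗ fails (ice' + west)
  F T F  ✗ fails (gold' + west)
  F T T  ✗ fails (ice' + west)
  T F F  ✓ satisfies all
  T F T  ✗ fails (ice' + west')
  T T F  ✓ satisfies all
  T T T  ✗ fails (ice' + gold')
3 of the 8 rows are models.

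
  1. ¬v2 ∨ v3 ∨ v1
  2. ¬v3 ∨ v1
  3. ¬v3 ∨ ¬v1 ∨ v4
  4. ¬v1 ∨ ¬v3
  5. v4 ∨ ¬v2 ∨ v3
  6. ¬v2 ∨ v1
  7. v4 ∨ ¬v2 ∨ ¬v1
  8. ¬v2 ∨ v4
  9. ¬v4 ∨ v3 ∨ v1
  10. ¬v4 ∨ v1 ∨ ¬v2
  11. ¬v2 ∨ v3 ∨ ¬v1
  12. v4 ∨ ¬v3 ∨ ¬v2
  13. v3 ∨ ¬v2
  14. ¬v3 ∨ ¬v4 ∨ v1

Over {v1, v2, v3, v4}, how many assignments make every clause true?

There are 2^4 = 16 truth assignments over (v1, v2, v3, v4).
Split on v2. With v2 = True, the clauses containing v2 are satisfied and ¬v2 drops from the rest; 0 of the 2^3 = 8 assignments to the other variables satisfy what remains.
With v2 = False, by the same count on the reduced clause set, 3 assignments work.
(One model: v1=F, v2=F, v3=F, v4=F.)
Total: 0 + 3 = 3.

3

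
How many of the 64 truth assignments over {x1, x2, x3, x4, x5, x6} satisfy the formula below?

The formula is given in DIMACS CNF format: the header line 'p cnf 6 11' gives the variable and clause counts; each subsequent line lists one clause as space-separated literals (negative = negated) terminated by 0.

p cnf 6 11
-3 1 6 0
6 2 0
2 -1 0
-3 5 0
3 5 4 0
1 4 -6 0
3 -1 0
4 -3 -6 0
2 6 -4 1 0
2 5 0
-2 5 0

There are 2^6 = 64 truth assignments over (x1, x2, x3, x4, x5, x6).
Split on x3. With x3 = True, the clauses containing x3 are satisfied and ¬x3 drops from the rest; 5 of the 2^5 = 32 assignments to the other variables satisfy what remains.
With x3 = False, by the same count on the reduced clause set, 4 assignments work.
Total: 5 + 4 = 9.

9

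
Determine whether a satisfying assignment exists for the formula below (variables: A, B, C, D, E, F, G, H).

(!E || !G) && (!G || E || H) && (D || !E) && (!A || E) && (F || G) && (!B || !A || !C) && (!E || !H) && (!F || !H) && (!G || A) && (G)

No, unsatisfiable

(G) alone gives G = true.
(!E) alone gives E = false.
(H) alone gives H = true.
(!A) alone gives A = false.
Now (A) is unsatisfied and unit — conflict.
No assignment satisfies every clause.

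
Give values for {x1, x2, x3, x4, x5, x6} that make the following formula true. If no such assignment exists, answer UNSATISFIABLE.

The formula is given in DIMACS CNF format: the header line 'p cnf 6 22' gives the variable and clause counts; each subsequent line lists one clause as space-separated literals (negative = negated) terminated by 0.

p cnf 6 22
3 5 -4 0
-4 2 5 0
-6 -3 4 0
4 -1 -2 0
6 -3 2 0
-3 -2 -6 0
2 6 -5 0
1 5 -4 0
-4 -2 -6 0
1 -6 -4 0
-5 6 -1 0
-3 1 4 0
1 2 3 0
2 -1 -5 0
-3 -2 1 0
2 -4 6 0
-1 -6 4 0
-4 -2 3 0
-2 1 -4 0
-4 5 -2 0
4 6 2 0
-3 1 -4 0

x1=False, x2=True, x3=False, x4=False, x5=True, x6=False

Suppose x3 = False.
Suppose x5 = True.
Suppose x2 = True.
Unit clause (¬x4) forces x4 = False.
Unit clause (¬x1) forces x1 = False.
No clause remains; x6 is free.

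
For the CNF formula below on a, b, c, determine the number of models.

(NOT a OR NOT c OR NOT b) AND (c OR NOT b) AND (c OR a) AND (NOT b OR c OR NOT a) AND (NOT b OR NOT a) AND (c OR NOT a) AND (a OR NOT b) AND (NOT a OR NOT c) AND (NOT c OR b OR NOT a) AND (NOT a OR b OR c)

1

There are 2^3 = 8 truth assignments over (a, b, c).
Check each against the 10 clauses (columns in the order a, b, c):
  F F F  ✗ fails (c OR a)
  F F T  ✓ satisfies all
  F T F  ✗ fails (c OR NOT b)
  F T T  ✗ fails (a OR NOT b)
  T F F  ✗ fails (c OR NOT a)
  T F T  ✗ fails (NOT a OR NOT c)
  T T F  ✗ fails (c OR NOT b)
  T T T  ✗ fails (NOT a OR NOT c OR NOT b)
1 of the 8 rows is a model.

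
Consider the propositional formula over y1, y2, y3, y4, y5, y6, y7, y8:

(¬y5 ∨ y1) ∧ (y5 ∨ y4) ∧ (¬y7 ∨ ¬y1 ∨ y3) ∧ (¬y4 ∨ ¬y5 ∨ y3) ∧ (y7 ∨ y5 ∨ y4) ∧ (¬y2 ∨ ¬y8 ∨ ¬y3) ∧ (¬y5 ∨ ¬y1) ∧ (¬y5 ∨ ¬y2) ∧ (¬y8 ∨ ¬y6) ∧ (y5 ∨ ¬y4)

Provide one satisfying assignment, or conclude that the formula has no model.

Branch on y5: set y5 = False.
The clause (y4) is unit, so y4 = True.
But (¬y4) is also a unit clause — contradiction.
Backtrack on y5: now try y5 = True.
The clause (y1) is unit, so y1 = True.
But (¬y1) is also a unit clause — contradiction.
Either choice for y5 ends in contradiction.

UNSATISFIABLE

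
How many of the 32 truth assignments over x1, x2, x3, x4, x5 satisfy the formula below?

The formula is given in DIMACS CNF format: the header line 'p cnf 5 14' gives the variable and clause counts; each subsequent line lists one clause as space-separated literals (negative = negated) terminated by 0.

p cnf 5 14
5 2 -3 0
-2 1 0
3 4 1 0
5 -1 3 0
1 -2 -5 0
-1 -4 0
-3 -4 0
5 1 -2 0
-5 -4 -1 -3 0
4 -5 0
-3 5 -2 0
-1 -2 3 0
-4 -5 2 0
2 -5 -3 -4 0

There are 2^5 = 32 truth assignments over (x1, x2, x3, x4, x5).
Split on x1. With x1 = True, the clauses containing x1 are satisfied and ¬x1 drops from the rest; 0 of the 2^4 = 16 assignments to the other variables satisfy what remains.
With x1 = False, by the same count on the reduced clause set, 1 assignment works.
(One model: x1=F, x2=F, x3=F, x4=T, x5=F.)
Total: 0 + 1 = 1.

1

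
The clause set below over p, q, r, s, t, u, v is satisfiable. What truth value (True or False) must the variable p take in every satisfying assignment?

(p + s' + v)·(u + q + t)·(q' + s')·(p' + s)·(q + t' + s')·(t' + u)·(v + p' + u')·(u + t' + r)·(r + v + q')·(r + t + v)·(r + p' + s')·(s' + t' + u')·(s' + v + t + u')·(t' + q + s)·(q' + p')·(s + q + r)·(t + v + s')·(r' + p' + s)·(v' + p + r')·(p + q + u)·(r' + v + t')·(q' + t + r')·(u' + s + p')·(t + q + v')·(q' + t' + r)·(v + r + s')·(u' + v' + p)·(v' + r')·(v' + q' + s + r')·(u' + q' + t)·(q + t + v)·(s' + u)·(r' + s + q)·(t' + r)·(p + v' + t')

Suppose p = 1.
The clause (s) is unit, so s = 1.
The clause (q') is unit, so q = 0.
The clause (t') is unit, so t = 0.
The clause (u) is unit, so u = 1.
The clause (v) is unit, so v = 1.
That conflicts with the unit clause (v').
So every satisfying assignment has p = False.

False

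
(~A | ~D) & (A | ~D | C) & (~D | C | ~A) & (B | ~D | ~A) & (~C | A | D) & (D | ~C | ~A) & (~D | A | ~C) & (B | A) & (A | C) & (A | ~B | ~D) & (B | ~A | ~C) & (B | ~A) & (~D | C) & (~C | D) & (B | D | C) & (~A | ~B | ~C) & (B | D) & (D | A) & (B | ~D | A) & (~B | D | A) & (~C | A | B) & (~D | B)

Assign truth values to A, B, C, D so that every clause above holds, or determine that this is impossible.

Branch on A: set A = 1.
The clause (~D) is unit, so D = 0.
The clause (~C) is unit, so C = 0.
The clause (B) is unit, so B = 1.
Every clause now holds.

A ↦ 1, B ↦ 1, C ↦ 0, D ↦ 0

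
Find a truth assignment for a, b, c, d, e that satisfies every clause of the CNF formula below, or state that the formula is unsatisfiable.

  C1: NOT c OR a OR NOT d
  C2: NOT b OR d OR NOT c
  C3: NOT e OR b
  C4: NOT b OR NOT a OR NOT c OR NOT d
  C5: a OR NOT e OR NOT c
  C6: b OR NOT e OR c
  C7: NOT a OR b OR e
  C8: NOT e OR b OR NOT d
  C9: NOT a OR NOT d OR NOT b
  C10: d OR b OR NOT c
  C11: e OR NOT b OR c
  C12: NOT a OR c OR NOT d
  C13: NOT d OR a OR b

a: false; b: true; c: false; d: true; e: true

Suppose e = true.
(b) alone gives b = true.
Suppose d = true.
(NOT a) alone gives a = false.
(NOT c) alone gives c = false.
This assignment satisfies each clause.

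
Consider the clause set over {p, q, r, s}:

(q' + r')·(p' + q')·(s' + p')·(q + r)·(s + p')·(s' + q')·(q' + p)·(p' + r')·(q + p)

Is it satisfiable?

Branch on q: set q = 0.
The clause (r) is unit, so r = 1.
The clause (p') is unit, so p = 0.
That conflicts with the unit clause (p).
Undo q and try q = 1.
The clause (r') is unit, so r = 0.
The clause (p') is unit, so p = 0.
That conflicts with the unit clause (p).
Either choice for q ends in contradiction.
No assignment satisfies every clause.

Unsatisfiable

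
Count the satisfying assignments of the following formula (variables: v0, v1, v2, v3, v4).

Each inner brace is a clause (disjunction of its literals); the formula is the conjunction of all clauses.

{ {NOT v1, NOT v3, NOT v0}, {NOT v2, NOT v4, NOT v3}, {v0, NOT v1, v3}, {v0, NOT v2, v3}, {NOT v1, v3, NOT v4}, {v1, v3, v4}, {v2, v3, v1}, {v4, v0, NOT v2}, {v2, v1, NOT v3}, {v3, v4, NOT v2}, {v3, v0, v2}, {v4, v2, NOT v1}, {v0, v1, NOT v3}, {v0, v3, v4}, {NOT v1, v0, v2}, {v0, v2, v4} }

2

There are 2^5 = 32 truth assignments over (v0, v1, v2, v3, v4).
Split on v3. With v3 = true, the clauses containing v3 are satisfied and NOT v3 drops from the rest; 1 of the 2^4 = 16 assignments to the other variables satisfy what remains.
With v3 = false, by the same count on the reduced clause set, 1 assignment works.
Total: 1 + 1 = 2.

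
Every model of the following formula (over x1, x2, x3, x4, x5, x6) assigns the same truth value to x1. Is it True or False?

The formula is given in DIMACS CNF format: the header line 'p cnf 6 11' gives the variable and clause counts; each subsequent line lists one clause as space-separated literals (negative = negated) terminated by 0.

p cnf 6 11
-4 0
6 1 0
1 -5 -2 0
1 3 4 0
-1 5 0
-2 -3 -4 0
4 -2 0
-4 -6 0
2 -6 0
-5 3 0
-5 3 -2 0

True

Suppose x1 = False.
From the singleton clause (¬x4), x4 = False.
From the singleton clause (x6), x6 = True.
From the singleton clause (x3), x3 = True.
From the singleton clause (¬x2), x2 = False.
Now (x2) is unsatisfied and unit — conflict.
So every satisfying assignment has x1 = True.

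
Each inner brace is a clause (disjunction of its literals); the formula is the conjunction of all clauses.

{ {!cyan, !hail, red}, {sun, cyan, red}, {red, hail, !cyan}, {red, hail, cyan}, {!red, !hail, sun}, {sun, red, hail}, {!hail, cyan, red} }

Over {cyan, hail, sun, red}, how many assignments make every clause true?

There are 2^4 = 16 truth assignments over (cyan, hail, sun, red).
Check each against the 7 clauses (columns in the order cyan, hail, sun, red):
  F F F F  ✗ fails (sun || cyan || red)
  F F F T  ✓ satisfies all
  F F T F  ✗ fails (red || hail || cyan)
  F F T T  ✓ satisfies all
  F T F F  ✗ fails (sun || cyan || red)
  F T F T  ✗ fails (!red || !hail || sun)
  F T T F  ✗ fails (!hail || cyan || red)
  F T T T  ✓ satisfies all
  T F F F  ✗ fails (red || hail || !cyan)
  T F F T  ✓ satisfies all
  T F T F  ✗ fails (red || hail || !cyan)
  T F T T  ✓ satisfies all
  T T F F  ✗ fails (!cyan || !hail || red)
  T T F T  ✗ fails (!red || !hail || sun)
  T T T F  ✗ fails (!cyan || !hail || red)
  T T T T  ✓ satisfies all
6 of the 16 rows are models.

6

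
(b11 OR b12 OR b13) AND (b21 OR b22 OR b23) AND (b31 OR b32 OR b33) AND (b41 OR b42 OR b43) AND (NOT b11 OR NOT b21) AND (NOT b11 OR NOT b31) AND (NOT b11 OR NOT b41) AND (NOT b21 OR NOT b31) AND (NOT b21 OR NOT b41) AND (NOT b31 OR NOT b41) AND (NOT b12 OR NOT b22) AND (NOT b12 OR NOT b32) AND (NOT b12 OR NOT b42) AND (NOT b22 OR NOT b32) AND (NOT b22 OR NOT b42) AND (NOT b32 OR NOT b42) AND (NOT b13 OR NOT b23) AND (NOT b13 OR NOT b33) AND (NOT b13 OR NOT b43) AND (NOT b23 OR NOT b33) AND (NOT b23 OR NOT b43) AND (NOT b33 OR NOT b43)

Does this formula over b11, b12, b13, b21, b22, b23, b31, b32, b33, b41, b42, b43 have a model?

Suppose b11 = false.
Suppose b12 = true.
From the singleton clause (NOT b22), b22 = false.
From the singleton clause (NOT b32), b32 = false.
From the singleton clause (NOT b42), b42 = false.
Suppose b21 = true.
From the singleton clause (NOT b31), b31 = false.
From the singleton clause (b33), b33 = true.
From the singleton clause (NOT b41), b41 = false.
From the singleton clause (b43), b43 = true.
That conflicts with the unit clause (NOT b43).
So b21 must be the other value — set b21 = false.
From the singleton clause (b23), b23 = true.
From the singleton clause (NOT b13), b13 = false.
From the singleton clause (NOT b33), b33 = false.
From the singleton clause (b31), b31 = true.
From the singleton clause (NOT b41), b41 = false.
From the singleton clause (b43), b43 = true.
That conflicts with the unit clause (NOT b43).
Either choice for b21 ends in contradiction.
So b12 must be the other value — set b12 = false.
From the singleton clause (b13), b13 = true.
From the singleton clause (NOT b23), b23 = false.
From the singleton clause (NOT b33), b33 = false.
From the singleton clause (NOT b43), b43 = false.
Suppose b21 = true.
From the singleton clause (NOT b31), b31 = false.
From the singleton clause (b32), b32 = true.
From the singleton clause (NOT b41), b41 = false.
From the singleton clause (b42), b42 = true.
That conflicts with the unit clause (NOT b42).
So b21 must be the other value — set b21 = false.
From the singleton clause (b22), b22 = true.
From the singleton clause (NOT b32), b32 = false.
From the singleton clause (b31), b31 = true.
From the singleton clause (NOT b41), b41 = false.
From the singleton clause (b42), b42 = true.
That conflicts with the unit clause (NOT b42).
Either choice for b21 ends in contradiction.
Either choice for b12 ends in contradiction.
So b11 must be the other value — set b11 = true.
From the singleton clause (NOT b21), b21 = false.
From the singleton clause (NOT b31), b31 = false.
From the singleton clause (NOT b41), b41 = false.
Suppose b22 = true.
From the singleton clause (NOT b12), b12 = false.
From the singleton clause (NOT b32), b32 = false.
From the singleton clause (b33), b33 = true.
From the singleton clause (NOT b42), b42 = false.
From the singleton clause (b43), b43 = true.
That conflicts with the unit clause (NOT b43).
So b22 must be the other value — set b22 = false.
From the singleton clause (b23), b23 = true.
From the singleton clause (NOT b13), b13 = false.
From the singleton clause (NOT b33), b33 = false.
From the singleton clause (b32), b32 = true.
From the singleton clause (NOT b12), b12 = false.
From the singleton clause (NOT b42), b42 = false.
From the singleton clause (b43), b43 = true.
That conflicts with the unit clause (NOT b43).
Either choice for b22 ends in contradiction.
Either choice for b11 ends in contradiction.
No assignment satisfies every clause.

Unsatisfiable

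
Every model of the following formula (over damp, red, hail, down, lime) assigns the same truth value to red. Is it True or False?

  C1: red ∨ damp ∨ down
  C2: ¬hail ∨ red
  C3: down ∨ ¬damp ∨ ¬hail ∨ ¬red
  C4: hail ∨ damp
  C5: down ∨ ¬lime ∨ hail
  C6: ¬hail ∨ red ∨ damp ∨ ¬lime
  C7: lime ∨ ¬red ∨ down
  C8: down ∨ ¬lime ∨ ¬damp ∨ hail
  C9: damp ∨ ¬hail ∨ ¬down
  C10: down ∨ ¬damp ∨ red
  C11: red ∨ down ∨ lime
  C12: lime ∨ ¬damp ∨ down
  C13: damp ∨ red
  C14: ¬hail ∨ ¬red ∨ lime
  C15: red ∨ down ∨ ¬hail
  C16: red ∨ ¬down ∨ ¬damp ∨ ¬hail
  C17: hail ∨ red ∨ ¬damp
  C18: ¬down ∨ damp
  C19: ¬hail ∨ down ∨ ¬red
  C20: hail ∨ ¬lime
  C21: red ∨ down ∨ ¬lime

Suppose red = False.
(¬hail) alone gives hail = False.
(damp) alone gives damp = True.
That conflicts with the unit clause (¬damp).
So every satisfying assignment has red = True.

True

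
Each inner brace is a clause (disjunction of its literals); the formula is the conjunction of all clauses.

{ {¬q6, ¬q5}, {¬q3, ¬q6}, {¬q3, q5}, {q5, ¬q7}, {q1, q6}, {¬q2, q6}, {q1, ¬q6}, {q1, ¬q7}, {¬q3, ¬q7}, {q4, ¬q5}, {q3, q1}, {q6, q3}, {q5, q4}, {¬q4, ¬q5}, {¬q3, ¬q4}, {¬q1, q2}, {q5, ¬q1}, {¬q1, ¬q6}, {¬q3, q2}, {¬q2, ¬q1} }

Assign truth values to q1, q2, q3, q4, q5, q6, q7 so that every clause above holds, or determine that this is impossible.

UNSATISFIABLE

Suppose q6 = False.
From the singleton clause (q1), q1 = True.
From the singleton clause (¬q2), q2 = False.
Now (q2) is unsatisfied and unit — conflict.
That branch fails; take q6 = True instead.
From the singleton clause (¬q5), q5 = False.
From the singleton clause (¬q3), q3 = False.
From the singleton clause (¬q7), q7 = False.
From the singleton clause (q1), q1 = True.
Now (¬q1) is unsatisfied and unit — conflict.
Both values of q6 lead to a conflict.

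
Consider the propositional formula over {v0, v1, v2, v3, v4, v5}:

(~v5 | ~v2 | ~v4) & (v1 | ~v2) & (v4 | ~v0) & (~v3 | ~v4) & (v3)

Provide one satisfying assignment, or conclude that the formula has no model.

(v3) alone gives v3 = 1.
(~v4) alone gives v4 = 0.
(~v0) alone gives v0 = 0.
Try v1 = 0.
(~v2) alone gives v2 = 0.
Every clause is now satisfied; v5 is unconstrained.

v0=0,  v1=0,  v2=0,  v3=1,  v4=0,  v5=0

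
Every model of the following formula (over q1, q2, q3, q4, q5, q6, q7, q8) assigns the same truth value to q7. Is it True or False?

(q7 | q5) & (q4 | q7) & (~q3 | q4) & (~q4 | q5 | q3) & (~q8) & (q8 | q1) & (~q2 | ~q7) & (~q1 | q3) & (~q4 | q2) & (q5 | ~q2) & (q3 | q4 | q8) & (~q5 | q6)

Suppose q7 = 1.
The clause (~q8) is unit, so q8 = 0.
The clause (q1) is unit, so q1 = 1.
The clause (~q2) is unit, so q2 = 0.
The clause (q3) is unit, so q3 = 1.
The clause (q4) is unit, so q4 = 1.
That conflicts with the unit clause (~q4).
So every satisfying assignment has q7 = False.

False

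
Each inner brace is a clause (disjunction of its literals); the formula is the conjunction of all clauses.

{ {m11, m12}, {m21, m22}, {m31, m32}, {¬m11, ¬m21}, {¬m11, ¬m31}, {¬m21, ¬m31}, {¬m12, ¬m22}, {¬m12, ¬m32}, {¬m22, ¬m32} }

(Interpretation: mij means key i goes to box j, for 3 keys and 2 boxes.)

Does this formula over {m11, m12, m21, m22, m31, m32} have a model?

No

Try m11 = True.
The clause (¬m21) is unit, so m21 = False.
The clause (m22) is unit, so m22 = True.
The clause (¬m31) is unit, so m31 = False.
The clause (m32) is unit, so m32 = True.
But (¬m32) is also a unit clause — contradiction.
So m11 must be the other value — set m11 = False.
The clause (m12) is unit, so m12 = True.
The clause (¬m22) is unit, so m22 = False.
The clause (m21) is unit, so m21 = True.
The clause (¬m31) is unit, so m31 = False.
The clause (m32) is unit, so m32 = True.
But (¬m32) is also a unit clause — contradiction.
Neither m11 = True nor m11 = False works.
No assignment satisfies every clause.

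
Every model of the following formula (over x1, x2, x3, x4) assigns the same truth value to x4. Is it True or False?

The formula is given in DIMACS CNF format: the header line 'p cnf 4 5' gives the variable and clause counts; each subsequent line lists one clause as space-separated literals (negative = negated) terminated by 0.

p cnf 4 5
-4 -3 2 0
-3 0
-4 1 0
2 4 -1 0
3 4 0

Suppose x4 = False.
(¬x3) alone gives x3 = False.
But (x3) is also a unit clause — contradiction.
So every satisfying assignment has x4 = True.

True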